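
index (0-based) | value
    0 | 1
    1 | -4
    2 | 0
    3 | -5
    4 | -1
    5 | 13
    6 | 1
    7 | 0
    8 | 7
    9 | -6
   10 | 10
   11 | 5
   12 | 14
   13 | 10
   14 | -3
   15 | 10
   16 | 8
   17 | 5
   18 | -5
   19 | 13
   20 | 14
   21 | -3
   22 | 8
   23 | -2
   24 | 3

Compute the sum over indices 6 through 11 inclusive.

17

Elements at indices 6..11: 1, 0, 7, -6, 10, 5
sum(1, 0, 7, -6, 10, 5) = 17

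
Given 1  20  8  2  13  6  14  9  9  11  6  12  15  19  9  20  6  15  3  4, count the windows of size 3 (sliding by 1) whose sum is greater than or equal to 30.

9

1 20 8 → sum 29
20 8 2 → sum 30  ≥ 30 ✓
8 2 13 → sum 23
2 13 6 → sum 21
13 6 14 → sum 33  ≥ 30 ✓
6 14 9 → sum 29
14 9 9 → sum 32  ≥ 30 ✓
9 9 11 → sum 29
9 11 6 → sum 26
11 6 12 → sum 29
6 12 15 → sum 33  ≥ 30 ✓
12 15 19 → sum 46  ≥ 30 ✓
15 19 9 → sum 43  ≥ 30 ✓
19 9 20 → sum 48  ≥ 30 ✓
9 20 6 → sum 35  ≥ 30 ✓
20 6 15 → sum 41  ≥ 30 ✓
6 15 3 → sum 24
15 3 4 → sum 22
9 windows satisfy the condition.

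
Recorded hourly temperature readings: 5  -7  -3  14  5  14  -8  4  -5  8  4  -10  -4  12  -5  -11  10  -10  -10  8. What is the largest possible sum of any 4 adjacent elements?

(5, -7, -3, 14) → sum 9
(-7, -3, 14, 5) → sum 9
(-3, 14, 5, 14) → sum 30
(14, 5, 14, -8) → sum 25
(5, 14, -8, 4) → sum 15
(14, -8, 4, -5) → sum 5
(-8, 4, -5, 8) → sum -1
(4, -5, 8, 4) → sum 11
(-5, 8, 4, -10) → sum -3
(8, 4, -10, -4) → sum -2
(4, -10, -4, 12) → sum 2
(-10, -4, 12, -5) → sum -7
(-4, 12, -5, -11) → sum -8
(12, -5, -11, 10) → sum 6
(-5, -11, 10, -10) → sum -16
(-11, 10, -10, -10) → sum -21
(10, -10, -10, 8) → sum -2
Largest of these is 30.

30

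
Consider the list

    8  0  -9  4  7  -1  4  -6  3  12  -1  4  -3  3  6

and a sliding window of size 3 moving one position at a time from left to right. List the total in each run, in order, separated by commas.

8 0 -9 → sum -1
0 -9 4 → sum -5
-9 4 7 → sum 2
4 7 -1 → sum 10
7 -1 4 → sum 10
-1 4 -6 → sum -3
4 -6 3 → sum 1
-6 3 12 → sum 9
3 12 -1 → sum 14
12 -1 4 → sum 15
-1 4 -3 → sum 0
4 -3 3 → sum 4
-3 3 6 → sum 6

-1, -5, 2, 10, 10, -3, 1, 9, 14, 15, 0, 4, 6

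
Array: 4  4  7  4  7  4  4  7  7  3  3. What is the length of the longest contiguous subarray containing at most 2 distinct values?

add 4: window [4] (1 distinct), len 1
add 4: window [4, 4] (1 distinct), len 2
add 7: window [4, 4, 7] (2 distinct), len 3
add 4: window [4, 4, 7, 4] (2 distinct), len 4
add 7: window [4, 4, 7, 4, 7] (2 distinct), len 5
add 4: window [4, 4, 7, 4, 7, 4] (2 distinct), len 6
add 4: window [4, 4, 7, 4, 7, 4, 4] (2 distinct), len 7
add 7: window [4, 4, 7, 4, 7, 4, 4, 7] (2 distinct), len 8
add 7: window [4, 4, 7, 4, 7, 4, 4, 7, 7] (2 distinct), len 9
add 3: window [7, 7, 3] (2 distinct), len 3
add 3: window [7, 7, 3, 3] (2 distinct), len 4
Longest length with ≤2 distinct: 9.

9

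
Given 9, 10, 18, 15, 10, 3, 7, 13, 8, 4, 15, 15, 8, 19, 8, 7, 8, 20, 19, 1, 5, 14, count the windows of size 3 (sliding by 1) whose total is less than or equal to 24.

4

(9, 10, 18) → sum 37
(10, 18, 15) → sum 43
(18, 15, 10) → sum 43
(15, 10, 3) → sum 28
(10, 3, 7) → sum 20  ≤ 24 ✓
(3, 7, 13) → sum 23  ≤ 24 ✓
(7, 13, 8) → sum 28
(13, 8, 4) → sum 25
(8, 4, 15) → sum 27
(4, 15, 15) → sum 34
(15, 15, 8) → sum 38
(15, 8, 19) → sum 42
(8, 19, 8) → sum 35
(19, 8, 7) → sum 34
(8, 7, 8) → sum 23  ≤ 24 ✓
(7, 8, 20) → sum 35
(8, 20, 19) → sum 47
(20, 19, 1) → sum 40
(19, 1, 5) → sum 25
(1, 5, 14) → sum 20  ≤ 24 ✓
4 windows satisfy the condition.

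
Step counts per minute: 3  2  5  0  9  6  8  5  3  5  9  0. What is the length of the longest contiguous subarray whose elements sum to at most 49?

[3] sum 3 len 1
[3, 2] sum 5 len 2
[3, 2, 5] sum 10 len 3
[3, 2, 5, 0] sum 10 len 4
[3, 2, 5, 0, 9] sum 19 len 5
[3, 2, 5, 0, 9, 6] sum 25 len 6
[3, 2, 5, 0, 9, 6, 8] sum 33 len 7
[3, 2, 5, 0, 9, 6, 8, 5] sum 38 len 8
[3, 2, 5, 0, 9, 6, 8, 5, 3] sum 41 len 9
[3, 2, 5, 0, 9, 6, 8, 5, 3, 5] sum 46 len 10
[0, 9, 6, 8, 5, 3, 5, 9] sum 45 len 8
[0, 9, 6, 8, 5, 3, 5, 9, 0] sum 45 len 9
Longest length seen: 10.

10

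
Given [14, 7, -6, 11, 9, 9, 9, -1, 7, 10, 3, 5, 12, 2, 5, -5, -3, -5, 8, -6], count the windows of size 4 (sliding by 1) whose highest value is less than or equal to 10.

(14, 7, -6, 11) → max 14
(7, -6, 11, 9) → max 11
(-6, 11, 9, 9) → max 11
(11, 9, 9, 9) → max 11
(9, 9, 9, -1) → max 9  ≤ 10 ✓
(9, 9, -1, 7) → max 9  ≤ 10 ✓
(9, -1, 7, 10) → max 10  ≤ 10 ✓
(-1, 7, 10, 3) → max 10  ≤ 10 ✓
(7, 10, 3, 5) → max 10  ≤ 10 ✓
(10, 3, 5, 12) → max 12
(3, 5, 12, 2) → max 12
(5, 12, 2, 5) → max 12
(12, 2, 5, -5) → max 12
(2, 5, -5, -3) → max 5  ≤ 10 ✓
(5, -5, -3, -5) → max 5  ≤ 10 ✓
(-5, -3, -5, 8) → max 8  ≤ 10 ✓
(-3, -5, 8, -6) → max 8  ≤ 10 ✓
9 windows satisfy the condition.

9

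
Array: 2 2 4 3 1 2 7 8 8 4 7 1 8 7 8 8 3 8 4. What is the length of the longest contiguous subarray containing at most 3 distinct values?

6

add 2: window [2] (1 distinct), len 1
add 2: window [2, 2] (1 distinct), len 2
add 4: window [2, 2, 4] (2 distinct), len 3
add 3: window [2, 2, 4, 3] (3 distinct), len 4
add 1: window [4, 3, 1] (3 distinct), len 3
add 2: window [3, 1, 2] (3 distinct), len 3
add 7: window [1, 2, 7] (3 distinct), len 3
add 8: window [2, 7, 8] (3 distinct), len 3
add 8: window [2, 7, 8, 8] (3 distinct), len 4
add 4: window [7, 8, 8, 4] (3 distinct), len 4
add 7: window [7, 8, 8, 4, 7] (3 distinct), len 5
add 1: window [4, 7, 1] (3 distinct), len 3
add 8: window [7, 1, 8] (3 distinct), len 3
add 7: window [7, 1, 8, 7] (3 distinct), len 4
add 8: window [7, 1, 8, 7, 8] (3 distinct), len 5
add 8: window [7, 1, 8, 7, 8, 8] (3 distinct), len 6
add 3: window [8, 7, 8, 8, 3] (3 distinct), len 5
add 8: window [8, 7, 8, 8, 3, 8] (3 distinct), len 6
add 4: window [8, 8, 3, 8, 4] (3 distinct), len 5
Longest length with ≤3 distinct: 6.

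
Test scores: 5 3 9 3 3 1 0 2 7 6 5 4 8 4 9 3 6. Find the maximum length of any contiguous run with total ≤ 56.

13

[5] sum 5 len 1
[5, 3] sum 8 len 2
[5, 3, 9] sum 17 len 3
[5, 3, 9, 3] sum 20 len 4
[5, 3, 9, 3, 3] sum 23 len 5
[5, 3, 9, 3, 3, 1] sum 24 len 6
[5, 3, 9, 3, 3, 1, 0] sum 24 len 7
[5, 3, 9, 3, 3, 1, 0, 2] sum 26 len 8
[5, 3, 9, 3, 3, 1, 0, 2, 7] sum 33 len 9
[5, 3, 9, 3, 3, 1, 0, 2, 7, 6] sum 39 len 10
[5, 3, 9, 3, 3, 1, 0, 2, 7, 6, 5] sum 44 len 11
[5, 3, 9, 3, 3, 1, 0, 2, 7, 6, 5, 4] sum 48 len 12
[5, 3, 9, 3, 3, 1, 0, 2, 7, 6, 5, 4, 8] sum 56 len 13
[3, 9, 3, 3, 1, 0, 2, 7, 6, 5, 4, 8, 4] sum 55 len 13
[3, 3, 1, 0, 2, 7, 6, 5, 4, 8, 4, 9] sum 52 len 12
[3, 3, 1, 0, 2, 7, 6, 5, 4, 8, 4, 9, 3] sum 55 len 13
[1, 0, 2, 7, 6, 5, 4, 8, 4, 9, 3, 6] sum 55 len 12
Longest length seen: 13.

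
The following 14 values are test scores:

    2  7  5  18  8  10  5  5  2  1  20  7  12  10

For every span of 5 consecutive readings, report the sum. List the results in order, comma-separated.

40, 48, 46, 46, 30, 23, 33, 35, 42, 50

[2, 7, 5, 18, 8] → sum 40
[7, 5, 18, 8, 10] → sum 48
[5, 18, 8, 10, 5] → sum 46
[18, 8, 10, 5, 5] → sum 46
[8, 10, 5, 5, 2] → sum 30
[10, 5, 5, 2, 1] → sum 23
[5, 5, 2, 1, 20] → sum 33
[5, 2, 1, 20, 7] → sum 35
[2, 1, 20, 7, 12] → sum 42
[1, 20, 7, 12, 10] → sum 50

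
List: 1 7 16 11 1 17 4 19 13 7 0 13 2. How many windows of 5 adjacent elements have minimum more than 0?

1 7 16 11 1 → min 1  > 0 ✓
7 16 11 1 17 → min 1  > 0 ✓
16 11 1 17 4 → min 1  > 0 ✓
11 1 17 4 19 → min 1  > 0 ✓
1 17 4 19 13 → min 1  > 0 ✓
17 4 19 13 7 → min 4  > 0 ✓
4 19 13 7 0 → min 0
19 13 7 0 13 → min 0
13 7 0 13 2 → min 0
6 windows satisfy the condition.

6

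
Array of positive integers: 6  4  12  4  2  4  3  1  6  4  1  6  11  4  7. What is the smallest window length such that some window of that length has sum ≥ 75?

15

add 6: running sum 6 < 75
add 4: running sum 10 < 75
add 12: running sum 22 < 75
add 4: running sum 26 < 75
add 2: running sum 28 < 75
add 4: running sum 32 < 75
add 3: running sum 35 < 75
add 1: running sum 36 < 75
add 6: running sum 42 < 75
add 4: running sum 46 < 75
add 1: running sum 47 < 75
add 6: running sum 53 < 75
add 11: running sum 64 < 75
add 4: running sum 68 < 75
add 7: shortest ending here [6, 4, 12, 4, 2, 4, 3, 1, 6, 4, 1, 6, 11, 4, 7] sum 75, len 15
Shortest qualifying length: 15.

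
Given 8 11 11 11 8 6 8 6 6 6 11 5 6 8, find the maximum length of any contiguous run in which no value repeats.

4

add 8: [8] len 1
add 11: [8, 11] len 2
add 11 (repeat 11, move left end past it): [11] len 1
add 11 (repeat 11, move left end past it): [11] len 1
add 8: [11, 8] len 2
add 6: [11, 8, 6] len 3
add 8 (repeat 8, move left end past it): [6, 8] len 2
add 6 (repeat 6, move left end past it): [8, 6] len 2
add 6 (repeat 6, move left end past it): [6] len 1
add 6 (repeat 6, move left end past it): [6] len 1
add 11: [6, 11] len 2
add 5: [6, 11, 5] len 3
add 6 (repeat 6, move left end past it): [11, 5, 6] len 3
add 8: [11, 5, 6, 8] len 4
Longest all-distinct length: 4.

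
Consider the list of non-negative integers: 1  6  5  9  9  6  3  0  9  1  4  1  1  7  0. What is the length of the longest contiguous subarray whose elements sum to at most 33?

→ 1: sum 1, len 1
→ 6: sum 7, len 2
→ 5: sum 12, len 3
→ 9: sum 21, len 4
→ 9: sum 30, len 5
→ 6 (dropped 1, 6): sum 29, len 4
→ 3: sum 32, len 5
→ 0: sum 32, len 6
→ 9 (dropped 5, 9): sum 27, len 5
→ 1: sum 28, len 6
→ 4: sum 32, len 7
→ 1: sum 33, len 8
→ 1 (dropped 9): sum 25, len 8
→ 7: sum 32, len 9
→ 0: sum 32, len 10
Longest length seen: 10.

10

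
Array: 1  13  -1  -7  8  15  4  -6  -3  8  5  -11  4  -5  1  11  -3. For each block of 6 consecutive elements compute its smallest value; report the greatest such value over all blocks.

-6

Each size-6 window and its min:
[1, 13, -1, -7, 8, 15] → min -7
[13, -1, -7, 8, 15, 4] → min -7
[-1, -7, 8, 15, 4, -6] → min -7
[-7, 8, 15, 4, -6, -3] → min -7
[8, 15, 4, -6, -3, 8] → min -6
[15, 4, -6, -3, 8, 5] → min -6
[4, -6, -3, 8, 5, -11] → min -11
[-6, -3, 8, 5, -11, 4] → min -11
[-3, 8, 5, -11, 4, -5] → min -11
[8, 5, -11, 4, -5, 1] → min -11
[5, -11, 4, -5, 1, 11] → min -11
[-11, 4, -5, 1, 11, -3] → min -11
Greatest of these is -6.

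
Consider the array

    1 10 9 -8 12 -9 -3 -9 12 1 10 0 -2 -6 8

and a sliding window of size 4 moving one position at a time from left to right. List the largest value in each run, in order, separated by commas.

Sliding a size-4 window across the 15 values:
(1, 10, 9, -8) → max 10
(10, 9, -8, 12) → max 12
(9, -8, 12, -9) → max 12
(-8, 12, -9, -3) → max 12
(12, -9, -3, -9) → max 12
(-9, -3, -9, 12) → max 12
(-3, -9, 12, 1) → max 12
(-9, 12, 1, 10) → max 12
(12, 1, 10, 0) → max 12
(1, 10, 0, -2) → max 10
(10, 0, -2, -6) → max 10
(0, -2, -6, 8) → max 8

10, 12, 12, 12, 12, 12, 12, 12, 12, 10, 10, 8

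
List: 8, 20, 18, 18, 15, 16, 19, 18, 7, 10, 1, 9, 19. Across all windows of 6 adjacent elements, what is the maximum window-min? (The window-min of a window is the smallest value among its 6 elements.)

[8, 20, 18, 18, 15, 16] → min 8
[20, 18, 18, 15, 16, 19] → min 15
[18, 18, 15, 16, 19, 18] → min 15
[18, 15, 16, 19, 18, 7] → min 7
[15, 16, 19, 18, 7, 10] → min 7
[16, 19, 18, 7, 10, 1] → min 1
[19, 18, 7, 10, 1, 9] → min 1
[18, 7, 10, 1, 9, 19] → min 1
Maximum of these is 15.

15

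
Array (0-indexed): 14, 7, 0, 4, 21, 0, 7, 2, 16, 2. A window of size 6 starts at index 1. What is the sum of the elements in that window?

Elements at indices 1..6: 7, 0, 4, 21, 0, 7
sum(7, 0, 4, 21, 0, 7) = 39

39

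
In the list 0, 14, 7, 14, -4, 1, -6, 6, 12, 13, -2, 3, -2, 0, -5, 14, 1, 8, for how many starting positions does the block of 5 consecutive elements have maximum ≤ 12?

2

0 14 7 14 -4 → max 14
14 7 14 -4 1 → max 14
7 14 -4 1 -6 → max 14
14 -4 1 -6 6 → max 14
-4 1 -6 6 12 → max 12  ≤ 12 ✓
1 -6 6 12 13 → max 13
-6 6 12 13 -2 → max 13
6 12 13 -2 3 → max 13
12 13 -2 3 -2 → max 13
13 -2 3 -2 0 → max 13
-2 3 -2 0 -5 → max 3  ≤ 12 ✓
3 -2 0 -5 14 → max 14
-2 0 -5 14 1 → max 14
0 -5 14 1 8 → max 14
2 windows satisfy the condition.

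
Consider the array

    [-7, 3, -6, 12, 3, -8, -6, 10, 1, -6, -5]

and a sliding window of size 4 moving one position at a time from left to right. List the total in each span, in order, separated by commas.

Sliding a size-4 window across the 11 values:
(-7, 3, -6, 12) → sum 2
(3, -6, 12, 3) → sum 12
(-6, 12, 3, -8) → sum 1
(12, 3, -8, -6) → sum 1
(3, -8, -6, 10) → sum -1
(-8, -6, 10, 1) → sum -3
(-6, 10, 1, -6) → sum -1
(10, 1, -6, -5) → sum 0

2, 12, 1, 1, -1, -3, -1, 0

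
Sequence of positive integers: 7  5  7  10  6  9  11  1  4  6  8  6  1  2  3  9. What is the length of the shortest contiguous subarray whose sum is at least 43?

add 7: running sum 7 < 43
add 5: running sum 12 < 43
add 7: running sum 19 < 43
add 10: running sum 29 < 43
add 6: running sum 35 < 43
add 9: shortest ending here [7, 5, 7, 10, 6, 9] sum 44, len 6
add 11: shortest ending here [7, 10, 6, 9, 11] sum 43, len 5
add 1: shortest ending here [7, 10, 6, 9, 11, 1] sum 44, len 6
add 4: shortest ending here [7, 10, 6, 9, 11, 1, 4] sum 48, len 7
add 6: shortest ending here [10, 6, 9, 11, 1, 4, 6] sum 47, len 7
add 8: shortest ending here [6, 9, 11, 1, 4, 6, 8] sum 45, len 7
add 6: shortest ending here [9, 11, 1, 4, 6, 8, 6] sum 45, len 7
add 1: shortest ending here [9, 11, 1, 4, 6, 8, 6, 1] sum 46, len 8
add 2: shortest ending here [9, 11, 1, 4, 6, 8, 6, 1, 2] sum 48, len 9
add 3: shortest ending here [9, 11, 1, 4, 6, 8, 6, 1, 2, 3] sum 51, len 10
add 9: shortest ending here [11, 1, 4, 6, 8, 6, 1, 2, 3, 9] sum 51, len 10
Shortest qualifying length: 5.

5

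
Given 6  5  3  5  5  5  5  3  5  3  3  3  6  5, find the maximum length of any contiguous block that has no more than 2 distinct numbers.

11

[6] 1 distinct, len 1
[6, 5] 2 distinct, len 2
[5, 3] 2 distinct, len 2
[5, 3, 5] 2 distinct, len 3
[5, 3, 5, 5] 2 distinct, len 4
[5, 3, 5, 5, 5] 2 distinct, len 5
[5, 3, 5, 5, 5, 5] 2 distinct, len 6
[5, 3, 5, 5, 5, 5, 3] 2 distinct, len 7
[5, 3, 5, 5, 5, 5, 3, 5] 2 distinct, len 8
[5, 3, 5, 5, 5, 5, 3, 5, 3] 2 distinct, len 9
[5, 3, 5, 5, 5, 5, 3, 5, 3, 3] 2 distinct, len 10
[5, 3, 5, 5, 5, 5, 3, 5, 3, 3, 3] 2 distinct, len 11
[3, 3, 3, 6] 2 distinct, len 4
[6, 5] 2 distinct, len 2
Longest length with ≤2 distinct: 11.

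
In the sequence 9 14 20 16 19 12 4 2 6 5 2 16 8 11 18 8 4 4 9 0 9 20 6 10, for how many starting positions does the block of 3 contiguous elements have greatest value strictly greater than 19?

[9, 14, 20] → max 20  > 19 ✓
[14, 20, 16] → max 20  > 19 ✓
[20, 16, 19] → max 20  > 19 ✓
[16, 19, 12] → max 19
[19, 12, 4] → max 19
[12, 4, 2] → max 12
[4, 2, 6] → max 6
[2, 6, 5] → max 6
[6, 5, 2] → max 6
[5, 2, 16] → max 16
[2, 16, 8] → max 16
[16, 8, 11] → max 16
[8, 11, 18] → max 18
[11, 18, 8] → max 18
[18, 8, 4] → max 18
[8, 4, 4] → max 8
[4, 4, 9] → max 9
[4, 9, 0] → max 9
[9, 0, 9] → max 9
[0, 9, 20] → max 20  > 19 ✓
[9, 20, 6] → max 20  > 19 ✓
[20, 6, 10] → max 20  > 19 ✓
6 windows satisfy the condition.

6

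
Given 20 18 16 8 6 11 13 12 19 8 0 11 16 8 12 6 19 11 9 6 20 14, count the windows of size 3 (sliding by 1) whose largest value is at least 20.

(20, 18, 16) → max 20  ≥ 20 ✓
(18, 16, 8) → max 18
(16, 8, 6) → max 16
(8, 6, 11) → max 11
(6, 11, 13) → max 13
(11, 13, 12) → max 13
(13, 12, 19) → max 19
(12, 19, 8) → max 19
(19, 8, 0) → max 19
(8, 0, 11) → max 11
(0, 11, 16) → max 16
(11, 16, 8) → max 16
(16, 8, 12) → max 16
(8, 12, 6) → max 12
(12, 6, 19) → max 19
(6, 19, 11) → max 19
(19, 11, 9) → max 19
(11, 9, 6) → max 11
(9, 6, 20) → max 20  ≥ 20 ✓
(6, 20, 14) → max 20  ≥ 20 ✓
3 windows satisfy the condition.

3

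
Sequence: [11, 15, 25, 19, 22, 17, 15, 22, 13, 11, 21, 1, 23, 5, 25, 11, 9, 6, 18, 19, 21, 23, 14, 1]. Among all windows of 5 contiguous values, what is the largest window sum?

98

11 15 25 19 22 → sum 92
15 25 19 22 17 → sum 98
25 19 22 17 15 → sum 98
19 22 17 15 22 → sum 95
22 17 15 22 13 → sum 89
17 15 22 13 11 → sum 78
15 22 13 11 21 → sum 82
22 13 11 21 1 → sum 68
13 11 21 1 23 → sum 69
11 21 1 23 5 → sum 61
21 1 23 5 25 → sum 75
1 23 5 25 11 → sum 65
23 5 25 11 9 → sum 73
5 25 11 9 6 → sum 56
25 11 9 6 18 → sum 69
11 9 6 18 19 → sum 63
9 6 18 19 21 → sum 73
6 18 19 21 23 → sum 87
18 19 21 23 14 → sum 95
19 21 23 14 1 → sum 78
Largest of these is 98.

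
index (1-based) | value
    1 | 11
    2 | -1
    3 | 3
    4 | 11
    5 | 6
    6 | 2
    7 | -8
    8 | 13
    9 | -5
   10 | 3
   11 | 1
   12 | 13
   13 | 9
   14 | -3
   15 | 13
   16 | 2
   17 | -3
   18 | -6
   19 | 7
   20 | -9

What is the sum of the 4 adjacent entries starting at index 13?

Elements at indices 13..16: 9, -3, 13, 2
sum(9, -3, 13, 2) = 21

21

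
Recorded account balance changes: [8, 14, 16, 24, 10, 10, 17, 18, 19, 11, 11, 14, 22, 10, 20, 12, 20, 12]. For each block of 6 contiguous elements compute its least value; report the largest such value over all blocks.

11

(8, 14, 16, 24, 10, 10) → min 8
(14, 16, 24, 10, 10, 17) → min 10
(16, 24, 10, 10, 17, 18) → min 10
(24, 10, 10, 17, 18, 19) → min 10
(10, 10, 17, 18, 19, 11) → min 10
(10, 17, 18, 19, 11, 11) → min 10
(17, 18, 19, 11, 11, 14) → min 11
(18, 19, 11, 11, 14, 22) → min 11
(19, 11, 11, 14, 22, 10) → min 10
(11, 11, 14, 22, 10, 20) → min 10
(11, 14, 22, 10, 20, 12) → min 10
(14, 22, 10, 20, 12, 20) → min 10
(22, 10, 20, 12, 20, 12) → min 10
Largest of these is 11.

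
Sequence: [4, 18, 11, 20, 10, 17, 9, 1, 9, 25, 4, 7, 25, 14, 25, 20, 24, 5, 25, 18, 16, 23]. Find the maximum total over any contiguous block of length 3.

(4, 18, 11) → sum 33
(18, 11, 20) → sum 49
(11, 20, 10) → sum 41
(20, 10, 17) → sum 47
(10, 17, 9) → sum 36
(17, 9, 1) → sum 27
(9, 1, 9) → sum 19
(1, 9, 25) → sum 35
(9, 25, 4) → sum 38
(25, 4, 7) → sum 36
(4, 7, 25) → sum 36
(7, 25, 14) → sum 46
(25, 14, 25) → sum 64
(14, 25, 20) → sum 59
(25, 20, 24) → sum 69
(20, 24, 5) → sum 49
(24, 5, 25) → sum 54
(5, 25, 18) → sum 48
(25, 18, 16) → sum 59
(18, 16, 23) → sum 57
Maximum of these is 69.

69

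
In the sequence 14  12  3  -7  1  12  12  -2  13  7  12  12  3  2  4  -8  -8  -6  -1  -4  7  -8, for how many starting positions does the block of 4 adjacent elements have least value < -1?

15

[14, 12, 3, -7] → min -7  < -1 ✓
[12, 3, -7, 1] → min -7  < -1 ✓
[3, -7, 1, 12] → min -7  < -1 ✓
[-7, 1, 12, 12] → min -7  < -1 ✓
[1, 12, 12, -2] → min -2  < -1 ✓
[12, 12, -2, 13] → min -2  < -1 ✓
[12, -2, 13, 7] → min -2  < -1 ✓
[-2, 13, 7, 12] → min -2  < -1 ✓
[13, 7, 12, 12] → min 7
[7, 12, 12, 3] → min 3
[12, 12, 3, 2] → min 2
[12, 3, 2, 4] → min 2
[3, 2, 4, -8] → min -8  < -1 ✓
[2, 4, -8, -8] → min -8  < -1 ✓
[4, -8, -8, -6] → min -8  < -1 ✓
[-8, -8, -6, -1] → min -8  < -1 ✓
[-8, -6, -1, -4] → min -8  < -1 ✓
[-6, -1, -4, 7] → min -6  < -1 ✓
[-1, -4, 7, -8] → min -8  < -1 ✓
15 windows satisfy the condition.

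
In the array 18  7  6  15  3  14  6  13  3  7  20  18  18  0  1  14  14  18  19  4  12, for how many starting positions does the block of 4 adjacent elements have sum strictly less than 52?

13

[18, 7, 6, 15] → sum 46  < 52 ✓
[7, 6, 15, 3] → sum 31  < 52 ✓
[6, 15, 3, 14] → sum 38  < 52 ✓
[15, 3, 14, 6] → sum 38  < 52 ✓
[3, 14, 6, 13] → sum 36  < 52 ✓
[14, 6, 13, 3] → sum 36  < 52 ✓
[6, 13, 3, 7] → sum 29  < 52 ✓
[13, 3, 7, 20] → sum 43  < 52 ✓
[3, 7, 20, 18] → sum 48  < 52 ✓
[7, 20, 18, 18] → sum 63
[20, 18, 18, 0] → sum 56
[18, 18, 0, 1] → sum 37  < 52 ✓
[18, 0, 1, 14] → sum 33  < 52 ✓
[0, 1, 14, 14] → sum 29  < 52 ✓
[1, 14, 14, 18] → sum 47  < 52 ✓
[14, 14, 18, 19] → sum 65
[14, 18, 19, 4] → sum 55
[18, 19, 4, 12] → sum 53
13 windows satisfy the condition.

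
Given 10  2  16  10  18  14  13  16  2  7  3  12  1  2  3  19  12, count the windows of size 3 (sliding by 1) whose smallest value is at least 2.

(10, 2, 16) → min 2  ≥ 2 ✓
(2, 16, 10) → min 2  ≥ 2 ✓
(16, 10, 18) → min 10  ≥ 2 ✓
(10, 18, 14) → min 10  ≥ 2 ✓
(18, 14, 13) → min 13  ≥ 2 ✓
(14, 13, 16) → min 13  ≥ 2 ✓
(13, 16, 2) → min 2  ≥ 2 ✓
(16, 2, 7) → min 2  ≥ 2 ✓
(2, 7, 3) → min 2  ≥ 2 ✓
(7, 3, 12) → min 3  ≥ 2 ✓
(3, 12, 1) → min 1
(12, 1, 2) → min 1
(1, 2, 3) → min 1
(2, 3, 19) → min 2  ≥ 2 ✓
(3, 19, 12) → min 3  ≥ 2 ✓
12 windows satisfy the condition.

12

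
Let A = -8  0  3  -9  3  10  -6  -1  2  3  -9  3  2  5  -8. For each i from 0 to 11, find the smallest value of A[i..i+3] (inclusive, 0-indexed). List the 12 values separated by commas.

-9, -9, -9, -9, -6, -6, -6, -9, -9, -9, -9, -8

-8 0 3 -9 → min -9
0 3 -9 3 → min -9
3 -9 3 10 → min -9
-9 3 10 -6 → min -9
3 10 -6 -1 → min -6
10 -6 -1 2 → min -6
-6 -1 2 3 → min -6
-1 2 3 -9 → min -9
2 3 -9 3 → min -9
3 -9 3 2 → min -9
-9 3 2 5 → min -9
3 2 5 -8 → min -8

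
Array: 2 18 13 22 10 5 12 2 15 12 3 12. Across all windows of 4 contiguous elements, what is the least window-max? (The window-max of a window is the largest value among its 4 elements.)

12

[2, 18, 13, 22] → max 22
[18, 13, 22, 10] → max 22
[13, 22, 10, 5] → max 22
[22, 10, 5, 12] → max 22
[10, 5, 12, 2] → max 12
[5, 12, 2, 15] → max 15
[12, 2, 15, 12] → max 15
[2, 15, 12, 3] → max 15
[15, 12, 3, 12] → max 15
Least of these is 12.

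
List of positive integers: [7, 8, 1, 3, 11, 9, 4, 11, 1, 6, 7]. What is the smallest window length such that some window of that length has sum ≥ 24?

add 7: running sum 7 < 24
add 8: running sum 15 < 24
add 1: running sum 16 < 24
add 3: running sum 19 < 24
end 4: [7, 8, 1, 3, 11] sum 30, len 5
end 5: [1, 3, 11, 9] sum 24, len 4
end 6: [11, 9, 4] sum 24, len 3
end 7: [9, 4, 11] sum 24, len 3
end 8: [9, 4, 11, 1] sum 25, len 4
end 9: [9, 4, 11, 1, 6] sum 31, len 5
end 10: [11, 1, 6, 7] sum 25, len 4
Shortest qualifying length: 3.

3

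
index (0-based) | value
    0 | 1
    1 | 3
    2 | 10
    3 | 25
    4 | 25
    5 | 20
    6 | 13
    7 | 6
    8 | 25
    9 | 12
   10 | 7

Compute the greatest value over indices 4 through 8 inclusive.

Elements at indices 4..8: 25, 20, 13, 6, 25
max(25, 20, 13, 6, 25) = 25

25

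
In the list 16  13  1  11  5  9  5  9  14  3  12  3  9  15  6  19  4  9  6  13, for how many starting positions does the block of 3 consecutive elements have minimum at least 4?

16 13 1 → min 1
13 1 11 → min 1
1 11 5 → min 1
11 5 9 → min 5  ≥ 4 ✓
5 9 5 → min 5  ≥ 4 ✓
9 5 9 → min 5  ≥ 4 ✓
5 9 14 → min 5  ≥ 4 ✓
9 14 3 → min 3
14 3 12 → min 3
3 12 3 → min 3
12 3 9 → min 3
3 9 15 → min 3
9 15 6 → min 6  ≥ 4 ✓
15 6 19 → min 6  ≥ 4 ✓
6 19 4 → min 4  ≥ 4 ✓
19 4 9 → min 4  ≥ 4 ✓
4 9 6 → min 4  ≥ 4 ✓
9 6 13 → min 6  ≥ 4 ✓
10 windows satisfy the condition.

10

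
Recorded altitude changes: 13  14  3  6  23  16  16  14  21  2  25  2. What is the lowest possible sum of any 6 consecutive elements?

75

(13, 14, 3, 6, 23, 16) → sum 75
(14, 3, 6, 23, 16, 16) → sum 78
(3, 6, 23, 16, 16, 14) → sum 78
(6, 23, 16, 16, 14, 21) → sum 96
(23, 16, 16, 14, 21, 2) → sum 92
(16, 16, 14, 21, 2, 25) → sum 94
(16, 14, 21, 2, 25, 2) → sum 80
Lowest of these is 75.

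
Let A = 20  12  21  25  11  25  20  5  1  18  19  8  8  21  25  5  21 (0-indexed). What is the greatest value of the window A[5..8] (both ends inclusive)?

25

Elements at indices 5..8: 25, 20, 5, 1
max(25, 20, 5, 1) = 25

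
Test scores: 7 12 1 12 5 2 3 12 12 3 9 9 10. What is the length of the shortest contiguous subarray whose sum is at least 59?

8

add 7: running sum 7 < 59
add 12: running sum 19 < 59
add 1: running sum 20 < 59
add 12: running sum 32 < 59
add 5: running sum 37 < 59
add 2: running sum 39 < 59
add 3: running sum 42 < 59
add 12: running sum 54 < 59
add 12: shortest ending here [12, 1, 12, 5, 2, 3, 12, 12] sum 59, len 8
add 3: shortest ending here [12, 1, 12, 5, 2, 3, 12, 12, 3] sum 62, len 9
add 9: shortest ending here [1, 12, 5, 2, 3, 12, 12, 3, 9] sum 59, len 9
add 9: shortest ending here [12, 5, 2, 3, 12, 12, 3, 9, 9] sum 67, len 9
add 10: shortest ending here [2, 3, 12, 12, 3, 9, 9, 10] sum 60, len 8
Shortest qualifying length: 8.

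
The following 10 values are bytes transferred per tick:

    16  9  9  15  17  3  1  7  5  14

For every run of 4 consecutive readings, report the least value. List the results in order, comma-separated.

9, 9, 3, 1, 1, 1, 1

(16, 9, 9, 15) → min 9
(9, 9, 15, 17) → min 9
(9, 15, 17, 3) → min 3
(15, 17, 3, 1) → min 1
(17, 3, 1, 7) → min 1
(3, 1, 7, 5) → min 1
(1, 7, 5, 14) → min 1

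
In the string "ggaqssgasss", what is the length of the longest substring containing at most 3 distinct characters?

add g: window [g] (1 distinct), len 1
add g: window [g, g] (1 distinct), len 2
add a: window [g, g, a] (2 distinct), len 3
add q: window [g, g, a, q] (3 distinct), len 4
add s: window [a, q, s] (3 distinct), len 3
add s: window [a, q, s, s] (3 distinct), len 4
add g: window [q, s, s, g] (3 distinct), len 4
add a: window [s, s, g, a] (3 distinct), len 4
add s: window [s, s, g, a, s] (3 distinct), len 5
add s: window [s, s, g, a, s, s] (3 distinct), len 6
add s: window [s, s, g, a, s, s, s] (3 distinct), len 7
Longest length with ≤3 distinct: 7.

7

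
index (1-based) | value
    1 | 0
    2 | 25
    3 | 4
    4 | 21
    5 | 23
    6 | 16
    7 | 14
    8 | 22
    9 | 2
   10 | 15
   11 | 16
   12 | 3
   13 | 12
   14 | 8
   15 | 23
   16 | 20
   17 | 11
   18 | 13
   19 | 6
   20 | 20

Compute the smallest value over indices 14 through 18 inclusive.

8

Elements at indices 14..18: 8, 23, 20, 11, 13
min(8, 23, 20, 11, 13) = 8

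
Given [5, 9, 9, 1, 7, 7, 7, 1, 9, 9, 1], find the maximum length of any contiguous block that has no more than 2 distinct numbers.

Extend right; when distinct count exceeds 2, shrink from the left:
add 5: window [5] (1 distinct), len 1
add 9: window [5, 9] (2 distinct), len 2
add 9: window [5, 9, 9] (2 distinct), len 3
add 1: window [9, 9, 1] (2 distinct), len 3
add 7: window [1, 7] (2 distinct), len 2
add 7: window [1, 7, 7] (2 distinct), len 3
add 7: window [1, 7, 7, 7] (2 distinct), len 4
add 1: window [1, 7, 7, 7, 1] (2 distinct), len 5
add 9: window [1, 9] (2 distinct), len 2
add 9: window [1, 9, 9] (2 distinct), len 3
add 1: window [1, 9, 9, 1] (2 distinct), len 4
Longest length with ≤2 distinct: 5.

5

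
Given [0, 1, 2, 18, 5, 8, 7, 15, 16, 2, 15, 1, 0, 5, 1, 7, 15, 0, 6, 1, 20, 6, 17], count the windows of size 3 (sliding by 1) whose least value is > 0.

14

0 1 2 → min 0
1 2 18 → min 1  > 0 ✓
2 18 5 → min 2  > 0 ✓
18 5 8 → min 5  > 0 ✓
5 8 7 → min 5  > 0 ✓
8 7 15 → min 7  > 0 ✓
7 15 16 → min 7  > 0 ✓
15 16 2 → min 2  > 0 ✓
16 2 15 → min 2  > 0 ✓
2 15 1 → min 1  > 0 ✓
15 1 0 → min 0
1 0 5 → min 0
0 5 1 → min 0
5 1 7 → min 1  > 0 ✓
1 7 15 → min 1  > 0 ✓
7 15 0 → min 0
15 0 6 → min 0
0 6 1 → min 0
6 1 20 → min 1  > 0 ✓
1 20 6 → min 1  > 0 ✓
20 6 17 → min 6  > 0 ✓
14 windows satisfy the condition.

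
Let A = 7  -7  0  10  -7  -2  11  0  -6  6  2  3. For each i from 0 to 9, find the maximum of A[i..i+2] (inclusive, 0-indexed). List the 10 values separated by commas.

Sliding a size-3 window across the 12 values:
7 -7 0 → max 7
-7 0 10 → max 10
0 10 -7 → max 10
10 -7 -2 → max 10
-7 -2 11 → max 11
-2 11 0 → max 11
11 0 -6 → max 11
0 -6 6 → max 6
-6 6 2 → max 6
6 2 3 → max 6

7, 10, 10, 10, 11, 11, 11, 6, 6, 6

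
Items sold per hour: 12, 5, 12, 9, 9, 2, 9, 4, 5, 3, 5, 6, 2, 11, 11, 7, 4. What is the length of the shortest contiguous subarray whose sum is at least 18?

2

add 12: running sum 12 < 18
add 5: running sum 17 < 18
add 12: shortest ending here [12, 5, 12] sum 29, len 3
add 9: shortest ending here [12, 9] sum 21, len 2
add 9: shortest ending here [9, 9] sum 18, len 2
add 2: shortest ending here [9, 9, 2] sum 20, len 3
add 9: shortest ending here [9, 2, 9] sum 20, len 3
add 4: shortest ending here [9, 2, 9, 4] sum 24, len 4
add 5: shortest ending here [9, 4, 5] sum 18, len 3
add 3: shortest ending here [9, 4, 5, 3] sum 21, len 4
add 5: shortest ending here [9, 4, 5, 3, 5] sum 26, len 5
add 6: shortest ending here [5, 3, 5, 6] sum 19, len 4
add 2: shortest ending here [5, 3, 5, 6, 2] sum 21, len 5
add 11: shortest ending here [6, 2, 11] sum 19, len 3
add 11: shortest ending here [11, 11] sum 22, len 2
add 7: shortest ending here [11, 7] sum 18, len 2
add 4: shortest ending here [11, 7, 4] sum 22, len 3
Shortest qualifying length: 2.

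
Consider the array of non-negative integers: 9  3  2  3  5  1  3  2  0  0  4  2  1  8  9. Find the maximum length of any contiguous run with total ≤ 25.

11

add 9: [9] sum 9, len 1
add 3: [9, 3] sum 12, len 2
add 2: [9, 3, 2] sum 14, len 3
add 3: [9, 3, 2, 3] sum 17, len 4
add 5: [9, 3, 2, 3, 5] sum 22, len 5
add 1: [9, 3, 2, 3, 5, 1] sum 23, len 6
add 3: [3, 2, 3, 5, 1, 3] sum 17, len 6
add 2: [3, 2, 3, 5, 1, 3, 2] sum 19, len 7
add 0: [3, 2, 3, 5, 1, 3, 2, 0] sum 19, len 8
add 0: [3, 2, 3, 5, 1, 3, 2, 0, 0] sum 19, len 9
add 4: [3, 2, 3, 5, 1, 3, 2, 0, 0, 4] sum 23, len 10
add 2: [3, 2, 3, 5, 1, 3, 2, 0, 0, 4, 2] sum 25, len 11
add 1: [2, 3, 5, 1, 3, 2, 0, 0, 4, 2, 1] sum 23, len 11
add 8: [1, 3, 2, 0, 0, 4, 2, 1, 8] sum 21, len 9
add 9: [0, 0, 4, 2, 1, 8, 9] sum 24, len 7
Longest length seen: 11.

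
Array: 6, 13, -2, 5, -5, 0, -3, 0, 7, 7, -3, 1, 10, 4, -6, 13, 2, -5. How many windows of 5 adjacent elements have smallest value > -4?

5

6 13 -2 5 -5 → min -5
13 -2 5 -5 0 → min -5
-2 5 -5 0 -3 → min -5
5 -5 0 -3 0 → min -5
-5 0 -3 0 7 → min -5
0 -3 0 7 7 → min -3  > -4 ✓
-3 0 7 7 -3 → min -3  > -4 ✓
0 7 7 -3 1 → min -3  > -4 ✓
7 7 -3 1 10 → min -3  > -4 ✓
7 -3 1 10 4 → min -3  > -4 ✓
-3 1 10 4 -6 → min -6
1 10 4 -6 13 → min -6
10 4 -6 13 2 → min -6
4 -6 13 2 -5 → min -6
5 windows satisfy the condition.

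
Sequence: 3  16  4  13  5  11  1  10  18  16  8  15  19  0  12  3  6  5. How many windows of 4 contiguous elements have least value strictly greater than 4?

3 16 4 13 → min 3
16 4 13 5 → min 4
4 13 5 11 → min 4
13 5 11 1 → min 1
5 11 1 10 → min 1
11 1 10 18 → min 1
1 10 18 16 → min 1
10 18 16 8 → min 8  > 4 ✓
18 16 8 15 → min 8  > 4 ✓
16 8 15 19 → min 8  > 4 ✓
8 15 19 0 → min 0
15 19 0 12 → min 0
19 0 12 3 → min 0
0 12 3 6 → min 0
12 3 6 5 → min 3
3 windows satisfy the condition.

3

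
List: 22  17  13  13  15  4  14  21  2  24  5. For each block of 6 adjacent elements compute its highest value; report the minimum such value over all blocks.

Window maxs for each of the 6 positions:
(22, 17, 13, 13, 15, 4) → max 22
(17, 13, 13, 15, 4, 14) → max 17
(13, 13, 15, 4, 14, 21) → max 21
(13, 15, 4, 14, 21, 2) → max 21
(15, 4, 14, 21, 2, 24) → max 24
(4, 14, 21, 2, 24, 5) → max 24
Minimum of these is 17.

17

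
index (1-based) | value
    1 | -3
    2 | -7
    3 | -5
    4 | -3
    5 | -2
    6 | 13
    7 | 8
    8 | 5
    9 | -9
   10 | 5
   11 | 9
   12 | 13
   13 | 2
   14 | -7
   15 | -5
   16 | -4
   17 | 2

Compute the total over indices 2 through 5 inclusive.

Elements at indices 2..5: -7, -5, -3, -2
sum(-7, -5, -3, -2) = -17

-17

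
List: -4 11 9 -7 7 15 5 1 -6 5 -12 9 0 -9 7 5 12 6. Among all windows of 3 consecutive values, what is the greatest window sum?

-4 11 9 → sum 16
11 9 -7 → sum 13
9 -7 7 → sum 9
-7 7 15 → sum 15
7 15 5 → sum 27
15 5 1 → sum 21
5 1 -6 → sum 0
1 -6 5 → sum 0
-6 5 -12 → sum -13
5 -12 9 → sum 2
-12 9 0 → sum -3
9 0 -9 → sum 0
0 -9 7 → sum -2
-9 7 5 → sum 3
7 5 12 → sum 24
5 12 6 → sum 23
Greatest of these is 27.

27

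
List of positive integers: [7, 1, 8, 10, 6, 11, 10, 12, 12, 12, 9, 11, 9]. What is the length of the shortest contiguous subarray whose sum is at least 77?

7

Extend right; whenever the sum reaches 77, record the length and shrink from the left:
add 7: running sum 7 < 77
add 1: running sum 8 < 77
add 8: running sum 16 < 77
add 10: running sum 26 < 77
add 6: running sum 32 < 77
add 11: running sum 43 < 77
add 10: running sum 53 < 77
add 12: running sum 65 < 77
add 12: shortest ending here [7, 1, 8, 10, 6, 11, 10, 12, 12] sum 77, len 9
add 12: shortest ending here [8, 10, 6, 11, 10, 12, 12, 12] sum 81, len 8
add 9: shortest ending here [10, 6, 11, 10, 12, 12, 12, 9] sum 82, len 8
add 11: shortest ending here [11, 10, 12, 12, 12, 9, 11] sum 77, len 7
add 9: shortest ending here [11, 10, 12, 12, 12, 9, 11, 9] sum 86, len 8
Shortest qualifying length: 7.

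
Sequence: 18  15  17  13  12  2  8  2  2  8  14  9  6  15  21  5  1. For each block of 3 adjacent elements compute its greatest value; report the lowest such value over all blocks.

18 15 17 → max 18
15 17 13 → max 17
17 13 12 → max 17
13 12 2 → max 13
12 2 8 → max 12
2 8 2 → max 8
8 2 2 → max 8
2 2 8 → max 8
2 8 14 → max 14
8 14 9 → max 14
14 9 6 → max 14
9 6 15 → max 15
6 15 21 → max 21
15 21 5 → max 21
21 5 1 → max 21
Lowest of these is 8.

8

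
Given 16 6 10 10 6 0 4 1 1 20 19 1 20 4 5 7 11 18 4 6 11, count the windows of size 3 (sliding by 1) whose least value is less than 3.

9

[16, 6, 10] → min 6
[6, 10, 10] → min 6
[10, 10, 6] → min 6
[10, 6, 0] → min 0  < 3 ✓
[6, 0, 4] → min 0  < 3 ✓
[0, 4, 1] → min 0  < 3 ✓
[4, 1, 1] → min 1  < 3 ✓
[1, 1, 20] → min 1  < 3 ✓
[1, 20, 19] → min 1  < 3 ✓
[20, 19, 1] → min 1  < 3 ✓
[19, 1, 20] → min 1  < 3 ✓
[1, 20, 4] → min 1  < 3 ✓
[20, 4, 5] → min 4
[4, 5, 7] → min 4
[5, 7, 11] → min 5
[7, 11, 18] → min 7
[11, 18, 4] → min 4
[18, 4, 6] → min 4
[4, 6, 11] → min 4
9 windows satisfy the condition.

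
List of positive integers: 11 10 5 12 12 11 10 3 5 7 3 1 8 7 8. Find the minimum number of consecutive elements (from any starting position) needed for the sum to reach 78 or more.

Extend right; whenever the sum reaches 78, record the length and shrink from the left:
add 11: running sum 11 < 78
add 10: running sum 21 < 78
add 5: running sum 26 < 78
add 12: running sum 38 < 78
add 12: running sum 50 < 78
add 11: running sum 61 < 78
add 10: running sum 71 < 78
add 3: running sum 74 < 78
add 5: shortest ending here [11, 10, 5, 12, 12, 11, 10, 3, 5] sum 79, len 9
add 7: shortest ending here [11, 10, 5, 12, 12, 11, 10, 3, 5, 7] sum 86, len 10
add 3: shortest ending here [10, 5, 12, 12, 11, 10, 3, 5, 7, 3] sum 78, len 10
add 1: shortest ending here [10, 5, 12, 12, 11, 10, 3, 5, 7, 3, 1] sum 79, len 11
add 8: shortest ending here [10, 5, 12, 12, 11, 10, 3, 5, 7, 3, 1, 8] sum 87, len 12
add 7: shortest ending here [12, 12, 11, 10, 3, 5, 7, 3, 1, 8, 7] sum 79, len 11
add 8: shortest ending here [12, 12, 11, 10, 3, 5, 7, 3, 1, 8, 7, 8] sum 87, len 12
Shortest qualifying length: 9.

9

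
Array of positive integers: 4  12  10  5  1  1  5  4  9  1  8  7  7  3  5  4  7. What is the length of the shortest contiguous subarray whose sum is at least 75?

14

Extend right; whenever the sum reaches 75, record the length and shrink from the left:
add 4: running sum 4 < 75
add 12: running sum 16 < 75
add 10: running sum 26 < 75
add 5: running sum 31 < 75
add 1: running sum 32 < 75
add 1: running sum 33 < 75
add 5: running sum 38 < 75
add 4: running sum 42 < 75
add 9: running sum 51 < 75
add 1: running sum 52 < 75
add 8: running sum 60 < 75
add 7: running sum 67 < 75
add 7: running sum 74 < 75
add 3: shortest ending here [4, 12, 10, 5, 1, 1, 5, 4, 9, 1, 8, 7, 7, 3] sum 77, len 14
add 5: shortest ending here [12, 10, 5, 1, 1, 5, 4, 9, 1, 8, 7, 7, 3, 5] sum 78, len 14
add 4: shortest ending here [12, 10, 5, 1, 1, 5, 4, 9, 1, 8, 7, 7, 3, 5, 4] sum 82, len 15
add 7: shortest ending here [10, 5, 1, 1, 5, 4, 9, 1, 8, 7, 7, 3, 5, 4, 7] sum 77, len 15
Shortest qualifying length: 14.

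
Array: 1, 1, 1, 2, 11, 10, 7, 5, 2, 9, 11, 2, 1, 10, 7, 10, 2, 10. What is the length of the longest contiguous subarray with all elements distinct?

6

[1] len 1
[1] len 1
[1] len 1
[1, 2] len 2
[1, 2, 11] len 3
[1, 2, 11, 10] len 4
[1, 2, 11, 10, 7] len 5
[1, 2, 11, 10, 7, 5] len 6
[11, 10, 7, 5, 2] len 5
[11, 10, 7, 5, 2, 9] len 6
[10, 7, 5, 2, 9, 11] len 6
[9, 11, 2] len 3
[9, 11, 2, 1] len 4
[9, 11, 2, 1, 10] len 5
[9, 11, 2, 1, 10, 7] len 6
[7, 10] len 2
[7, 10, 2] len 3
[2, 10] len 2
Longest all-distinct length: 6.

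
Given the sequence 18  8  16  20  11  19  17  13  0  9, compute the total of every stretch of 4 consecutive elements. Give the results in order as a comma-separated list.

62, 55, 66, 67, 60, 49, 39

18 8 16 20 → sum 62
8 16 20 11 → sum 55
16 20 11 19 → sum 66
20 11 19 17 → sum 67
11 19 17 13 → sum 60
19 17 13 0 → sum 49
17 13 0 9 → sum 39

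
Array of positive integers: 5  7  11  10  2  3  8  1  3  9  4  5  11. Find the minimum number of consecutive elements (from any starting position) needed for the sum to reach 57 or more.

add 5: running sum 5 < 57
add 7: running sum 12 < 57
add 11: running sum 23 < 57
add 10: running sum 33 < 57
add 2: running sum 35 < 57
add 3: running sum 38 < 57
add 8: running sum 46 < 57
add 1: running sum 47 < 57
add 3: running sum 50 < 57
add 9: shortest ending here [5, 7, 11, 10, 2, 3, 8, 1, 3, 9] sum 59, len 10
add 4: shortest ending here [7, 11, 10, 2, 3, 8, 1, 3, 9, 4] sum 58, len 10
add 5: shortest ending here [7, 11, 10, 2, 3, 8, 1, 3, 9, 4, 5] sum 63, len 11
add 11: shortest ending here [11, 10, 2, 3, 8, 1, 3, 9, 4, 5, 11] sum 67, len 11
Shortest qualifying length: 10.

10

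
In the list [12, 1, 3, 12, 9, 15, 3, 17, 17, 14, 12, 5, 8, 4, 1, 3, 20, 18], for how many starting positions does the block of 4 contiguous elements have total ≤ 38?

6

12 1 3 12 → sum 28  ≤ 38 ✓
1 3 12 9 → sum 25  ≤ 38 ✓
3 12 9 15 → sum 39
12 9 15 3 → sum 39
9 15 3 17 → sum 44
15 3 17 17 → sum 52
3 17 17 14 → sum 51
17 17 14 12 → sum 60
17 14 12 5 → sum 48
14 12 5 8 → sum 39
12 5 8 4 → sum 29  ≤ 38 ✓
5 8 4 1 → sum 18  ≤ 38 ✓
8 4 1 3 → sum 16  ≤ 38 ✓
4 1 3 20 → sum 28  ≤ 38 ✓
1 3 20 18 → sum 42
6 windows satisfy the condition.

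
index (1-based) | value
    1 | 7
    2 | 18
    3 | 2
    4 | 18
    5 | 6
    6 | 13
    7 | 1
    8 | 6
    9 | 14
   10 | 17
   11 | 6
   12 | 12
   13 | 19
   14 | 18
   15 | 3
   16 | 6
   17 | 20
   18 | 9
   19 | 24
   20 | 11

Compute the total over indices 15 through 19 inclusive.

Elements at indices 15..19: 3, 6, 20, 9, 24
sum(3, 6, 20, 9, 24) = 62

62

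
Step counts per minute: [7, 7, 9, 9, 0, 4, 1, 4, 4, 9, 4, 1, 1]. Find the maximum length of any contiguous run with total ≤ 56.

Extend to the right; shrink from the left whenever the sum exceeds 56:
add 7: [7] sum 7, len 1
add 7: [7, 7] sum 14, len 2
add 9: [7, 7, 9] sum 23, len 3
add 9: [7, 7, 9, 9] sum 32, len 4
add 0: [7, 7, 9, 9, 0] sum 32, len 5
add 4: [7, 7, 9, 9, 0, 4] sum 36, len 6
add 1: [7, 7, 9, 9, 0, 4, 1] sum 37, len 7
add 4: [7, 7, 9, 9, 0, 4, 1, 4] sum 41, len 8
add 4: [7, 7, 9, 9, 0, 4, 1, 4, 4] sum 45, len 9
add 9: [7, 7, 9, 9, 0, 4, 1, 4, 4, 9] sum 54, len 10
add 4: [7, 9, 9, 0, 4, 1, 4, 4, 9, 4] sum 51, len 10
add 1: [7, 9, 9, 0, 4, 1, 4, 4, 9, 4, 1] sum 52, len 11
add 1: [7, 9, 9, 0, 4, 1, 4, 4, 9, 4, 1, 1] sum 53, len 12
Longest length seen: 12.

12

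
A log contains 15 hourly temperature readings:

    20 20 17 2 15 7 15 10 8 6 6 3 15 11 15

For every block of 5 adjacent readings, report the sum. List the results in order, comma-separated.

74, 61, 56, 49, 55, 46, 45, 33, 38, 41, 50

Sliding a size-5 window across the 15 values:
(20, 20, 17, 2, 15) → sum 74
(20, 17, 2, 15, 7) → sum 61
(17, 2, 15, 7, 15) → sum 56
(2, 15, 7, 15, 10) → sum 49
(15, 7, 15, 10, 8) → sum 55
(7, 15, 10, 8, 6) → sum 46
(15, 10, 8, 6, 6) → sum 45
(10, 8, 6, 6, 3) → sum 33
(8, 6, 6, 3, 15) → sum 38
(6, 6, 3, 15, 11) → sum 41
(6, 3, 15, 11, 15) → sum 50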